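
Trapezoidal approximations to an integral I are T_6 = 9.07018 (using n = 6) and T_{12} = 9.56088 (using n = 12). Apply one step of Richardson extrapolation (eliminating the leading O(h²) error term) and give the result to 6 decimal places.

9.724447

R = (4·T_{12} − T_6) / 3 = (4·9.56088 − 9.07018)/3 = (29.17334)/3 = 9.724447.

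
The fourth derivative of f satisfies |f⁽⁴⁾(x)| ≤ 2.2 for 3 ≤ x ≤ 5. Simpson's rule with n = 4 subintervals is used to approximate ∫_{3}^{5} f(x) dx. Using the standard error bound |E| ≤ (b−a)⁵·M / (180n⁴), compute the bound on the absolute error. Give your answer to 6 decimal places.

|E| ≤ (2)⁵·2.2 / (180·4⁴) = 70.4/46080 = 0.001528.

0.001528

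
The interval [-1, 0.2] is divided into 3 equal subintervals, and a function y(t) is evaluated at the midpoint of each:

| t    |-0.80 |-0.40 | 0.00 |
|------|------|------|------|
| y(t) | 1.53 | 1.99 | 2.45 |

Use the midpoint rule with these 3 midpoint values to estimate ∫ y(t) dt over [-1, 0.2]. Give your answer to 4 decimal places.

h = 0.4, n = 3.
h·[y(m₁) + y(m₂) + y(m₃)] = 0.4·(5.97) = 2.3880.

2.3880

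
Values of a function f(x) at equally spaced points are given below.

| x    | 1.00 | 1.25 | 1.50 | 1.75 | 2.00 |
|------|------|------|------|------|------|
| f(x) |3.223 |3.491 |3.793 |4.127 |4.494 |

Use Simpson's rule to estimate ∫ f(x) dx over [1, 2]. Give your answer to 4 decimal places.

3.8146

h = 0.25, n = 4.
(h/3)·[y₀ + 4y₁ + 2y₂ + 4y₃ + y₄] = 0.083333·(45.775) = 3.8146.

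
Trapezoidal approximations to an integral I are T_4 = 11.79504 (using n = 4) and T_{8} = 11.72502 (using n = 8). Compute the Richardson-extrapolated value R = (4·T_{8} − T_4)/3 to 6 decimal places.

R = (4·T_{8} − T_4) / 3 = (4·11.72502 − 11.79504)/3 = (35.10504)/3 = 11.701680.

11.701680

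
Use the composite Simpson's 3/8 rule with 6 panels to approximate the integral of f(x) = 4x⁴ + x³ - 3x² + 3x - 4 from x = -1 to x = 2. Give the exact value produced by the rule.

h = (2 − (-1))/6 = 0.5.
Nodes x₀,…,x₆ = -1, -0.5, 0, 0.5, 1, 1.5, 2.
f(x) = 4x⁴ + x³ - 3x² + 3x - 4: f₀=-7, f₁=-6.125, f₂=-4, f₃=-2.875, f₄=1, f₅=17.375, f₆=62.
(3h/8)·[f₀ + 3f₁ + 3f₂ + 2f₃ + 3f₄ + 3f₅ + f₆] = 0.1875·(74) = 13.875.

13.875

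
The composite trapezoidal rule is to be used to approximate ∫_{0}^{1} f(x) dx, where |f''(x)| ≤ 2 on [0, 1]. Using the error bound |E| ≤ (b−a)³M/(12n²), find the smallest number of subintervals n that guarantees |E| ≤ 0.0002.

Need 2/(12n²) ≤ 0.0002.
n² ≥ 2/(12·0.0002) = 833.333 ⇒ n ≥ 28.8675, so the smallest n is 29.

29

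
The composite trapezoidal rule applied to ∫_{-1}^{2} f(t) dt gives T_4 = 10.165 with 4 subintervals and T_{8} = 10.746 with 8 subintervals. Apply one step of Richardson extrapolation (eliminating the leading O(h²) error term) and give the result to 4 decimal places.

10.9397

R = (4·T_{8} − T_4) / 3 = (4·10.746 − 10.165)/3 = (32.819)/3 = 10.9397.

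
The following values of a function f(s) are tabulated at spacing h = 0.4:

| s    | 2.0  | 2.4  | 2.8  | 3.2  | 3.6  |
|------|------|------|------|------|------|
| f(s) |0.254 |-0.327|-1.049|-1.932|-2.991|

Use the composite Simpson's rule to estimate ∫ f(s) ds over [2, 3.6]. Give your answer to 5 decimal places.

h = 0.4, n = 4.
(h/3)·[y₀ + 4y₁ + 2y₂ + 4y₃ + y₄] = 0.133333·(-13.871) = -1.84947.

-1.84947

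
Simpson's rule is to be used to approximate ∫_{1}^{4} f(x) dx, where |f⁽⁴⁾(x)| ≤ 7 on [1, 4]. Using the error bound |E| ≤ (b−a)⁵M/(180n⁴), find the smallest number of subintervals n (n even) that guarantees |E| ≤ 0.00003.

Need 1701/(180n⁴) ≤ 0.00003.
n⁴ ≥ 1701/(180·0.00003) = 315000 ⇒ n ≥ 23.6907, so the smallest even n is 24. (n must be even for Simpson's rule.)

24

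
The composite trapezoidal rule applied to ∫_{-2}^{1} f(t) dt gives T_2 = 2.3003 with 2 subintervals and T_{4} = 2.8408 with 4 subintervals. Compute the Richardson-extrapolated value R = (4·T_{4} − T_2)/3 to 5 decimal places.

R = (4·T_{4} − T_2) / 3 = (4·2.8408 − 2.3003)/3 = (9.0629)/3 = 3.02097.

3.02097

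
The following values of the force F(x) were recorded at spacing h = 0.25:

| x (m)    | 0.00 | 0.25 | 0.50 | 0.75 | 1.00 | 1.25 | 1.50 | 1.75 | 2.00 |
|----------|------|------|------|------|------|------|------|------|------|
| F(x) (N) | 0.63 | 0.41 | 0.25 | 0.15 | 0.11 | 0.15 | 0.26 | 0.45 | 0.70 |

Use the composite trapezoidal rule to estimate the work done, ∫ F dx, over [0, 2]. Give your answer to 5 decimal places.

0.61125

h = 0.25, n = 8.
(h/2)·[y₀ + 2y₁ + 2y₂ + 2y₃ + 2y₄ + 2y₅ + 2y₆ + 2y₇ + y₈] = 0.125·(4.89) = 0.61125.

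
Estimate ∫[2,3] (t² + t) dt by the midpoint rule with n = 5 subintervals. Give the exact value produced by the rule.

h = (3 − 2)/5 = 0.2.
Midpoints m₁,…,m₅ = 2.1, 2.3, 2.5, 2.7, 2.9.
f(m₁)=6.51, f(m₂)=7.59, f(m₃)=8.75, f(m₄)=9.99, f(m₅)=11.31.
h·[f(m₁) + f(m₂) + f(m₃) + f(m₄) + f(m₅)] = 0.2·(44.15) = 8.83.

8.83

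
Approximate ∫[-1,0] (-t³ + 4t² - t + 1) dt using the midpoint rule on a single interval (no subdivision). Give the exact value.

M = (b−a)·f(-0.5) = 1·(2.625) = 2.625.

2.625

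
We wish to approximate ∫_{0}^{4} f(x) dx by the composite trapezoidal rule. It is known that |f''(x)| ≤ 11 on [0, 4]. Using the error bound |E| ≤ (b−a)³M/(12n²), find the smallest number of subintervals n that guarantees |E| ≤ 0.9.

9

Need 704/(12n²) ≤ 0.9.
n² ≥ 704/(12·0.9) = 65.1852 ⇒ n ≥ 8.0737, so the smallest n is 9.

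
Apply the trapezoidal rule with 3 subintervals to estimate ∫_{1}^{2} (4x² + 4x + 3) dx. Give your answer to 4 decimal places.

18.4074

h = (2 − 1)/3 = 0.333333.
Nodes x₀,…,x₃ = 1, 1.333333, 1.666667, 2.
f(x) = 4x² + 4x + 3: f₀=11, f₁=15.444444, f₂=20.777778, f₃=27.
(h/2)·[f₀ + 2f₁ + 2f₂ + f₃] = 0.166667·(110.444444) = 18.4074.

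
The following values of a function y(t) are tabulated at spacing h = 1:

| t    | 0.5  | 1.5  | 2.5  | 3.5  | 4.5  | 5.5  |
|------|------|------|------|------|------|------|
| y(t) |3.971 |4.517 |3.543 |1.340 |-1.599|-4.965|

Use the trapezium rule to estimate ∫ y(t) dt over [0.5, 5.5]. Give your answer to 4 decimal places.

h = 1, n = 5.
(h/2)·[y₀ + 2y₁ + 2y₂ + 2y₃ + 2y₄ + y₅] = 0.5·(14.608) = 7.3040.

7.3040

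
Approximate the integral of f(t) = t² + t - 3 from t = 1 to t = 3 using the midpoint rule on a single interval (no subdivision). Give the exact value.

6

M = (b−a)·f(2) = 2·(3) = 6.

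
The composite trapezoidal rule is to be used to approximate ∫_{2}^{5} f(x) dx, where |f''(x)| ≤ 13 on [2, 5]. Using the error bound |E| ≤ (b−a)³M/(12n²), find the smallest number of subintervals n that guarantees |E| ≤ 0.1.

18

Need 351/(12n²) ≤ 0.1.
n² ≥ 351/(12·0.1) = 292.5 ⇒ n ≥ 17.1026, so the smallest n is 18.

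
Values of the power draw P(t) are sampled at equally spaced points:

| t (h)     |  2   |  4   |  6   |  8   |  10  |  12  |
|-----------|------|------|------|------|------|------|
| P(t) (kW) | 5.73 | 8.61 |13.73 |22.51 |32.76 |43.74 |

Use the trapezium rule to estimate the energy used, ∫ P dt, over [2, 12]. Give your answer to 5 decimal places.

h = 2, n = 5.
(h/2)·[y₀ + 2y₁ + 2y₂ + 2y₃ + 2y₄ + y₅] = 1·(204.69) = 204.69000.

204.69000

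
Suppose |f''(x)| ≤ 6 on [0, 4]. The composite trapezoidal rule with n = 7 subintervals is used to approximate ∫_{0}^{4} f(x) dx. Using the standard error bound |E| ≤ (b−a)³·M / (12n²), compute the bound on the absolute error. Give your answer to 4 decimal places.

|E| ≤ (4)³·6 / (12·7²) = 384/588 = 0.6531.

0.6531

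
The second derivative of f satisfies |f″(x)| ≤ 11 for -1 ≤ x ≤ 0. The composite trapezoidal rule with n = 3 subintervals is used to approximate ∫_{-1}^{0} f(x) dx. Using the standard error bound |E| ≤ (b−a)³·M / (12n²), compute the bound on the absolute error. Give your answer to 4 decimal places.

0.1019

|E| ≤ (1)³·11 / (12·3²) = 11/108 = 0.1019.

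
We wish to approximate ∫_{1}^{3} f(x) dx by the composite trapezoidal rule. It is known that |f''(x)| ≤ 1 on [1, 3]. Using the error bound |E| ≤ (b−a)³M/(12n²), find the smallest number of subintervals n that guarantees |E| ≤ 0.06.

Need 8/(12n²) ≤ 0.06.
n² ≥ 8/(12·0.06) = 11.1111 ⇒ n ≥ 3.3333, so the smallest n is 4.

4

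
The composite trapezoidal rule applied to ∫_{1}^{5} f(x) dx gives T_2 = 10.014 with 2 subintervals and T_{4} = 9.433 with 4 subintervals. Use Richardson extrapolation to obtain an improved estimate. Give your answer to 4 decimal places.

R = (4·T_{4} − T_2) / 3 = (4·9.433 − 10.014)/3 = (27.718)/3 = 9.2393.

9.2393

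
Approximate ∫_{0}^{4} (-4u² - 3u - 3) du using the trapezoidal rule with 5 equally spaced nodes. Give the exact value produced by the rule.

-124

h = (4 − 0)/4 = 1.
Nodes u₀,…,u₄ = 0, 1, 2, 3, 4.
f(u) = -4u² - 3u - 3: f₀=-3, f₁=-10, f₂=-25, f₃=-48, f₄=-79.
(h/2)·[f₀ + 2f₁ + 2f₂ + 2f₃ + f₄] = 0.5·(-248) = -124.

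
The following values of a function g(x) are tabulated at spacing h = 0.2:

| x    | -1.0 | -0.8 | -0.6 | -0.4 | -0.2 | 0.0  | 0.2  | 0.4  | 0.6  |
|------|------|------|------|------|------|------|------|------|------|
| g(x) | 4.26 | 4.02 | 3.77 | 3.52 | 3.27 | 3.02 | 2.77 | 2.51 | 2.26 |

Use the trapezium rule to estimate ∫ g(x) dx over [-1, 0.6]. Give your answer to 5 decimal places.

h = 0.2, n = 8.
(h/2)·[y₀ + 2y₁ + 2y₂ + 2y₃ + 2y₄ + 2y₅ + 2y₆ + 2y₇ + y₈] = 0.1·(52.28) = 5.22800.

5.22800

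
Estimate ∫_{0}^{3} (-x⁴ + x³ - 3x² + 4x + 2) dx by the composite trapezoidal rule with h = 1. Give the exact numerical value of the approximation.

-39.5

h = (3 − 0)/3 = 1.
Nodes x₀,…,x₃ = 0, 1, 2, 3.
f(x) = -x⁴ + x³ - 3x² + 4x + 2: f₀=2, f₁=3, f₂=-10, f₃=-67.
(h/2)·[f₀ + 2f₁ + 2f₂ + f₃] = 0.5·(-79) = -39.5.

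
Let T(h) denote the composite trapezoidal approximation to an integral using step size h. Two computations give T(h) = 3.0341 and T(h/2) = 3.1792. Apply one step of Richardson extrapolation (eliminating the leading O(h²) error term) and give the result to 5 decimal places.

3.22757

R = (4·T(h/2) − T(h)) / 3 = (4·3.1792 − 3.0341)/3 = (9.6827)/3 = 3.22757.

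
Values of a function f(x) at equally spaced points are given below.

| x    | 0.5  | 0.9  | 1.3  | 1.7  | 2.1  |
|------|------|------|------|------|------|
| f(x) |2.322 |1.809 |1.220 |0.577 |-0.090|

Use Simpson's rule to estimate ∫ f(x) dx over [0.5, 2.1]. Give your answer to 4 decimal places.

1.8955

h = 0.4, n = 4.
(h/3)·[y₀ + 4y₁ + 2y₂ + 4y₃ + y₄] = 0.133333·(14.216) = 1.8955.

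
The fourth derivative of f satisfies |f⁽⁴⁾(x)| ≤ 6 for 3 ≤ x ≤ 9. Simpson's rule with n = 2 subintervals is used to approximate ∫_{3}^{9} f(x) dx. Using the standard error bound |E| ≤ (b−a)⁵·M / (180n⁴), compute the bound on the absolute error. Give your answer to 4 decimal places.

16.2000

|E| ≤ (6)⁵·6 / (180·2⁴) = 46656/2880 = 16.2000.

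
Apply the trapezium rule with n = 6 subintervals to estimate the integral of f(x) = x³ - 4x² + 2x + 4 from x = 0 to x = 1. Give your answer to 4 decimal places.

3.9051

h = (1 − 0)/6 = 0.166667.
Nodes x₀,…,x₆ = 0, 0.166667, 0.333333, 0.5, 0.666667, 0.833333, 1.
f(x) = x³ - 4x² + 2x + 4: f₀=4, f₁=4.226852, f₂=4.259259, f₃=4.125, f₄=3.851852, f₅=3.467593, f₆=3.
(h/2)·[f₀ + 2f₁ + 2f₂ + 2f₃ + 2f₄ + 2f₅ + f₆] = 0.083333·(46.861111) = 3.9051.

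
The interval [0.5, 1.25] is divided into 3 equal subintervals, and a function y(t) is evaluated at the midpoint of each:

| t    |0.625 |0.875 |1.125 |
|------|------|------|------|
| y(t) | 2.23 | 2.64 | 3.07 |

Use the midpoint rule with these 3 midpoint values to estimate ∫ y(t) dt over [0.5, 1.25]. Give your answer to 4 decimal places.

h = 0.25, n = 3.
h·[y(m₁) + y(m₂) + y(m₃)] = 0.25·(7.94) = 1.9850.

1.9850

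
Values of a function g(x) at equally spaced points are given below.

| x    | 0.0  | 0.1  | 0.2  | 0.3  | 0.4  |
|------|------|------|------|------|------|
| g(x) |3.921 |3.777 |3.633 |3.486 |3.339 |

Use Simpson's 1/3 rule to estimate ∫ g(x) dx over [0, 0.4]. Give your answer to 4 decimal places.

h = 0.1, n = 4.
(h/3)·[y₀ + 4y₁ + 2y₂ + 4y₃ + y₄] = 0.033333·(43.578) = 1.4526.

1.4526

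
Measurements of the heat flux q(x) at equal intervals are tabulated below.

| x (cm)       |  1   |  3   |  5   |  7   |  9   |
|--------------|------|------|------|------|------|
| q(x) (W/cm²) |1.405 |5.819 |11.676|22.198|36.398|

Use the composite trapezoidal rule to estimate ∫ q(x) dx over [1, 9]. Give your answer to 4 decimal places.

117.1890

h = 2, n = 4.
(h/2)·[y₀ + 2y₁ + 2y₂ + 2y₃ + y₄] = 1·(117.189) = 117.1890.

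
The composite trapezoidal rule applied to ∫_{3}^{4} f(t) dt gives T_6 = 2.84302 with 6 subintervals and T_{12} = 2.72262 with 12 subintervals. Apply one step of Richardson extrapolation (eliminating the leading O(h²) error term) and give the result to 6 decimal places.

2.682487

R = (4·T_{12} − T_6) / 3 = (4·2.72262 − 2.84302)/3 = (8.04746)/3 = 2.682487.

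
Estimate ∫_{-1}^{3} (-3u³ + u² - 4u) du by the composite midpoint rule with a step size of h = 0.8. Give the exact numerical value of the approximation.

-64.96

h = (3 − (-1))/5 = 0.8.
Midpoints m₁,…,m₅ = -0.6, 0.2, 1, 1.8, 2.6.
f(m₁)=3.408, f(m₂)=-0.784, f(m₃)=-6, f(m₄)=-21.456, f(m₅)=-56.368.
h·[f(m₁) + f(m₂) + f(m₃) + f(m₄) + f(m₅)] = 0.8·(-81.2) = -64.96.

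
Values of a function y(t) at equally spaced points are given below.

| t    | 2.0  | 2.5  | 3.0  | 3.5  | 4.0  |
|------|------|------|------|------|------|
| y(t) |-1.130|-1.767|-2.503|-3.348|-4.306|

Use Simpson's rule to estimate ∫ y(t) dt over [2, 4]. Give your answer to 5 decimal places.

-5.15033

h = 0.5, n = 4.
(h/3)·[y₀ + 4y₁ + 2y₂ + 4y₃ + y₄] = 0.166667·(-30.902) = -5.15033.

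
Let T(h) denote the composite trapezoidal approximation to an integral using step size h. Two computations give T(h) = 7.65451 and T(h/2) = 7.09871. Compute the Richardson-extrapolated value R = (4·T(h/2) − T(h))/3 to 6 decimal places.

R = (4·T(h/2) − T(h)) / 3 = (4·7.09871 − 7.65451)/3 = (20.74033)/3 = 6.913443.

6.913443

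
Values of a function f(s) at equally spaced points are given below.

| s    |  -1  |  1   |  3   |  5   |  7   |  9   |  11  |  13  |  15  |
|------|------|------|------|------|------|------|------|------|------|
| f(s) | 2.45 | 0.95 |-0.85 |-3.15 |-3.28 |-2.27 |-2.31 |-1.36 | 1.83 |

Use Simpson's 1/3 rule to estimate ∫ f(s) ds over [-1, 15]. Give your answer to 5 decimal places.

h = 2, n = 8.
(h/3)·[y₀ + 4y₁ + 2y₂ + 4y₃ + 2y₄ + 4y₅ + 2y₆ + 4y₇ + y₈] = 0.666667·(-31.92) = -21.28000.

-21.28000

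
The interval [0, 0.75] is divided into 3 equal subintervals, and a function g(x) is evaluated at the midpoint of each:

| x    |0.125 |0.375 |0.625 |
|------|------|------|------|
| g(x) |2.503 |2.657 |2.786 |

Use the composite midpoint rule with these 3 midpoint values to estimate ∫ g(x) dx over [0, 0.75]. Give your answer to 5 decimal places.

h = 0.25, n = 3.
h·[y(m₁) + y(m₂) + y(m₃)] = 0.25·(7.946) = 1.98650.

1.98650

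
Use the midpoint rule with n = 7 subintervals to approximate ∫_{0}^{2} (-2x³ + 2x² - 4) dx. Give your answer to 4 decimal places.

-10.6122

h = (2 − 0)/7 = 0.285714.
Midpoints m₁,…,m₇ = 0.142857, 0.428571, 0.714286, 1, 1.285714, 1.571429, 1.857143.
f(m₁)=-3.965015, f(m₂)=-3.790087, f(m₃)=-3.708455, f(m₄)=-4, f(m₅)=-4.944606, f(m₆)=-6.822157, f(m₇)=-9.912536.
h·[f(m₁) + f(m₂) + f(m₃) + f(m₄) + f(m₅) + f(m₆) + f(m₇)] = 0.285714·(-37.142857) = -10.6122.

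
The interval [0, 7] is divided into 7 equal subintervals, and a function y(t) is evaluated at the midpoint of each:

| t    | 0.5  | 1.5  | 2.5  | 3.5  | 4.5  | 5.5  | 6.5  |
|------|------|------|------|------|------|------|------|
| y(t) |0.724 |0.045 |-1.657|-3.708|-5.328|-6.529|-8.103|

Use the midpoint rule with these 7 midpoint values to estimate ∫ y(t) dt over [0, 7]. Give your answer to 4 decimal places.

-24.5560

h = 1, n = 7.
h·[y(m₁) + y(m₂) + y(m₃) + y(m₄) + y(m₅) + y(m₆) + y(m₇)] = 1·(-24.556) = -24.5560.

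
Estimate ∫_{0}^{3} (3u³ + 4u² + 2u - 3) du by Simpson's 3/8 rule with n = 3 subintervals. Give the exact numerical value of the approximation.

h = (3 − 0)/3 = 1.
Nodes u₀,…,u₃ = 0, 1, 2, 3.
f(u) = 3u³ + 4u² + 2u - 3: f₀=-3, f₁=6, f₂=41, f₃=120.
(3h/8)·[f₀ + 3f₁ + 3f₂ + f₃] = 0.375·(258) = 96.75.

96.75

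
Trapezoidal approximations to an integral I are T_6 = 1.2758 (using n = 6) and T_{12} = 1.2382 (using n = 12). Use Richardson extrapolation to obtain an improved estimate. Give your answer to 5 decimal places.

1.22567

R = (4·T_{12} − T_6) / 3 = (4·1.2382 − 1.2758)/3 = (3.6770)/3 = 1.22567.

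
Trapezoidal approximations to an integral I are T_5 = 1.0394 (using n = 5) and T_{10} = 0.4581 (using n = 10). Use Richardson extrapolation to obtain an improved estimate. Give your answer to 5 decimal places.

0.26433

R = (4·T_{10} − T_5) / 3 = (4·0.4581 − 1.0394)/3 = (0.7930)/3 = 0.26433.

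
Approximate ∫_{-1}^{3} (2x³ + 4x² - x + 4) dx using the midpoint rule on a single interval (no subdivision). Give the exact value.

M = (b−a)·f(1) = 4·(9) = 36.

36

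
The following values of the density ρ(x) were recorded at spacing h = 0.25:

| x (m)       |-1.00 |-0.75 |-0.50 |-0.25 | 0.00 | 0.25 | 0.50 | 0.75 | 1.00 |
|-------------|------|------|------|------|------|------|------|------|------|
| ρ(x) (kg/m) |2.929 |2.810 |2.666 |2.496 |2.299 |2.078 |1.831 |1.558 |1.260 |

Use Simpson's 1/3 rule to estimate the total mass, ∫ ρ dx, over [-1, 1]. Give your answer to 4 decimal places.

4.4624

h = 0.25, n = 8.
(h/3)·[y₀ + 4y₁ + 2y₂ + 4y₃ + 2y₄ + 4y₅ + 2y₆ + 4y₇ + y₈] = 0.083333·(53.549) = 4.4624.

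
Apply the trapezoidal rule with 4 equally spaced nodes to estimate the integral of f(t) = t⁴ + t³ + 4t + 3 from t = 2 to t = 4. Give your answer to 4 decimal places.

h = (4 − 2)/3 = 0.666667.
Nodes t₀,…,t₃ = 2, 2.666667, 3.333333, 4.
f(t) = t⁴ + t³ + 4t + 3: f₀=35, f₁=83.197531, f₂=176.827160, f₃=339.
(h/2)·[f₀ + 2f₁ + 2f₂ + f₃] = 0.333333·(894.049383) = 298.0165.

298.0165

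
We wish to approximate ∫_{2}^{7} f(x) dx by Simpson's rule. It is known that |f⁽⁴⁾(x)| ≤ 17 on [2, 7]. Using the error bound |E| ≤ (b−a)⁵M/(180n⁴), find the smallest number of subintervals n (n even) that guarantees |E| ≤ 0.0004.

Need 53125/(180n⁴) ≤ 0.0004.
n⁴ ≥ 53125/(180·0.0004) = 737847 ⇒ n ≥ 29.3084, so the smallest even n is 30. (n must be even for Simpson's rule.)

30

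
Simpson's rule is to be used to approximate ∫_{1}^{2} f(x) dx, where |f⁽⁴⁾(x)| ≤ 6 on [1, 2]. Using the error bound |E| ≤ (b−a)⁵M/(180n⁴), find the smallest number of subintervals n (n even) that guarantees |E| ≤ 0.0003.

Need 6/(180n⁴) ≤ 0.0003.
n⁴ ≥ 6/(180·0.0003) = 111.111 ⇒ n ≥ 3.2467, so the smallest even n is 4. (n must be even for Simpson's rule.)

4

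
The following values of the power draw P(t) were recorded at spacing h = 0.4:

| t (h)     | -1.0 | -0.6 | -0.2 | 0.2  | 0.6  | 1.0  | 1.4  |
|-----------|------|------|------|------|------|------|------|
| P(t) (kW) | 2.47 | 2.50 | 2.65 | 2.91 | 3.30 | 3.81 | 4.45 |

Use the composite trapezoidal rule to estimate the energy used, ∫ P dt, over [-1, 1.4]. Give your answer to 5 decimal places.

h = 0.4, n = 6.
(h/2)·[y₀ + 2y₁ + 2y₂ + 2y₃ + 2y₄ + 2y₅ + y₆] = 0.2·(37.26) = 7.45200.

7.45200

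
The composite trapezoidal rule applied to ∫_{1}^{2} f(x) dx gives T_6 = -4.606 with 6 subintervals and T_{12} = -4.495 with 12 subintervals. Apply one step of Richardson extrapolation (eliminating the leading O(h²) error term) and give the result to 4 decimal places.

R = (4·T_{12} − T_6) / 3 = (4·(-4.495) − (-4.606))/3 = (-13.374)/3 = -4.4580.

-4.4580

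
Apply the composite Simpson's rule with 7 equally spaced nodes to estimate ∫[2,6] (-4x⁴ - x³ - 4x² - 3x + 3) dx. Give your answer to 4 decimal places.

-6828.9547

h = (6 − 2)/6 = 0.666667.
Nodes x₀,…,x₆ = 2, 2.666667, 3.333333, 4, 4.666667, 5.333333, 6.
f(x) = -4x⁴ - x³ - 4x² - 3x + 3: f₀=-91, f₁=-254.679012, f₂=-582.308642, f₃=-1161, f₄=-2096.827160, f₅=-3514.827160, f₆=-5559.
(h/3)·[f₀ + 4f₁ + 2f₂ + 4f₃ + 2f₄ + 4f₅ + f₆] = 0.222222·(-30730.296296) = -6828.9547.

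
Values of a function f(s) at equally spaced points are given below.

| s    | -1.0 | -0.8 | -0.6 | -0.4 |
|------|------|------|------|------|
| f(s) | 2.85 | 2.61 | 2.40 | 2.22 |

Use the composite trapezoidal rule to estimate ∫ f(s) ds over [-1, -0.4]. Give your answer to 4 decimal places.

h = 0.2, n = 3.
(h/2)·[y₀ + 2y₁ + 2y₂ + y₃] = 0.1·(15.09) = 1.5090.

1.5090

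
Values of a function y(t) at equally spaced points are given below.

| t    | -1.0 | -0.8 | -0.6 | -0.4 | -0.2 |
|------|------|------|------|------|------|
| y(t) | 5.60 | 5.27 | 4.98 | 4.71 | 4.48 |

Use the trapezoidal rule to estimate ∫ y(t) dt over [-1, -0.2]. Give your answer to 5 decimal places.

h = 0.2, n = 4.
(h/2)·[y₀ + 2y₁ + 2y₂ + 2y₃ + y₄] = 0.1·(40.00) = 4.00000.

4.00000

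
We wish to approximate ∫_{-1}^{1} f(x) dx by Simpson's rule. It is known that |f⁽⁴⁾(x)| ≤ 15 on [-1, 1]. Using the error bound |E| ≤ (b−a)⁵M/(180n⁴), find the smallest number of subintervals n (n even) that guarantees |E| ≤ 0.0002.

12

Need 480/(180n⁴) ≤ 0.0002.
n⁴ ≥ 480/(180·0.0002) = 13333.3 ⇒ n ≥ 10.7457, so the smallest even n is 12. (n must be even for Simpson's rule.)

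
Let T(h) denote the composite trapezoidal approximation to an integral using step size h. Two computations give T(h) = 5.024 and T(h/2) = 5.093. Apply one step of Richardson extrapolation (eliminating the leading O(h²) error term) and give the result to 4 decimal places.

5.1160

R = (4·T(h/2) − T(h)) / 3 = (4·5.093 − 5.024)/3 = (15.348)/3 = 5.1160.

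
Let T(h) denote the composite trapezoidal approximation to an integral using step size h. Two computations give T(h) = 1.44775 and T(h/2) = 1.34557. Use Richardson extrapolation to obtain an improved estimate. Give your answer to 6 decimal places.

1.311510

R = (4·T(h/2) − T(h)) / 3 = (4·1.34557 − 1.44775)/3 = (3.93453)/3 = 1.311510.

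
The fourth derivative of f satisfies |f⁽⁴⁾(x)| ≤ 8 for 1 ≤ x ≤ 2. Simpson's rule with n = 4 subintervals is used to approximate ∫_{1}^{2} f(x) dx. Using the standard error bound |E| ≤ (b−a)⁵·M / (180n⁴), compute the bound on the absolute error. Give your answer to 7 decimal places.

0.0001736

|E| ≤ (1)⁵·8 / (180·4⁴) = 8/46080 = 0.0001736.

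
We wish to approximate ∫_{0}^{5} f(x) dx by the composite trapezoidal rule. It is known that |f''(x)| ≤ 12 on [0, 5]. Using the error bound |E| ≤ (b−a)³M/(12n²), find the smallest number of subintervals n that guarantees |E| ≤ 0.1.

Need 1500/(12n²) ≤ 0.1.
n² ≥ 1500/(12·0.1) = 1250 ⇒ n ≥ 35.3553, so the smallest n is 36.

36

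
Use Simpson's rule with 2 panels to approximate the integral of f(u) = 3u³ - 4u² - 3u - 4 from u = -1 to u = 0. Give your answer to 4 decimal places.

h = (0 − (-1))/2 = 0.5.
Nodes u₀,…,u₂ = -1, -0.5, 0.
f(u) = 3u³ - 4u² - 3u - 4: f₀=-8, f₁=-3.875, f₂=-4.
(h/3)·[f₀ + 4f₁ + f₂] = 0.166667·(-27.5) = -4.5833.

-4.5833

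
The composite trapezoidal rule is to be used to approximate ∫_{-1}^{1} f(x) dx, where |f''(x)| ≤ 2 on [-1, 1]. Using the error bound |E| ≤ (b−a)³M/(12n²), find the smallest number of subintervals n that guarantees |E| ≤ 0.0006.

48

Need 16/(12n²) ≤ 0.0006.
n² ≥ 16/(12·0.0006) = 2222.22 ⇒ n ≥ 47.1405, so the smallest n is 48.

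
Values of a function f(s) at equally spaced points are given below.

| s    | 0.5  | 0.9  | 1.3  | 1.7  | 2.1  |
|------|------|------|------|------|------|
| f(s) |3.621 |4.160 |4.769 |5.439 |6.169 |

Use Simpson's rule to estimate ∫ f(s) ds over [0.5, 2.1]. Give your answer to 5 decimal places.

h = 0.4, n = 4.
(h/3)·[y₀ + 4y₁ + 2y₂ + 4y₃ + y₄] = 0.133333·(57.724) = 7.69653.

7.69653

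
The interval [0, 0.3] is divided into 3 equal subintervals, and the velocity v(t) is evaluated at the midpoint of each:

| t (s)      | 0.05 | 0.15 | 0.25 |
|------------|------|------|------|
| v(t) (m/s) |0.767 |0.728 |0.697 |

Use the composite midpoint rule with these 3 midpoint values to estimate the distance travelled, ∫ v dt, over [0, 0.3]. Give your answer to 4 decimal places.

0.2192

h = 0.1, n = 3.
h·[y(m₁) + y(m₂) + y(m₃)] = 0.1·(2.192) = 0.2192.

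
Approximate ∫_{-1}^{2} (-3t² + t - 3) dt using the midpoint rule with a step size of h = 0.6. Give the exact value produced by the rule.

h = (2 − (-1))/5 = 0.6.
Midpoints m₁,…,m₅ = -0.7, -0.1, 0.5, 1.1, 1.7.
f(m₁)=-5.17, f(m₂)=-3.13, f(m₃)=-3.25, f(m₄)=-5.53, f(m₅)=-9.97.
h·[f(m₁) + f(m₂) + f(m₃) + f(m₄) + f(m₅)] = 0.6·(-27.05) = -16.23.

-16.23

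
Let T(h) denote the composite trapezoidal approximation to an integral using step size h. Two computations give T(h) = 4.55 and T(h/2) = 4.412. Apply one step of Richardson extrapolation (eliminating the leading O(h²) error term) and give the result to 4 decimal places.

4.3660

R = (4·T(h/2) − T(h)) / 3 = (4·4.412 − 4.55)/3 = (13.098)/3 = 4.3660.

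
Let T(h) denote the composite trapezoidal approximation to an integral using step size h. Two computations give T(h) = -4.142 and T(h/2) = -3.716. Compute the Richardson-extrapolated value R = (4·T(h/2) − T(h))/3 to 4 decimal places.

-3.5740

R = (4·T(h/2) − T(h)) / 3 = (4·(-3.716) − (-4.142))/3 = (-10.722)/3 = -3.5740.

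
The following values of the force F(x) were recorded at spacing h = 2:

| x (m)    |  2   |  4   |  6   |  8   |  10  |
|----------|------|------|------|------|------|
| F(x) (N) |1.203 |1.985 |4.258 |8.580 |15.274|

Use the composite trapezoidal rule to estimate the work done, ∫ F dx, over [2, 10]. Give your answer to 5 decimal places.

46.12300

h = 2, n = 4.
(h/2)·[y₀ + 2y₁ + 2y₂ + 2y₃ + y₄] = 1·(46.123) = 46.12300.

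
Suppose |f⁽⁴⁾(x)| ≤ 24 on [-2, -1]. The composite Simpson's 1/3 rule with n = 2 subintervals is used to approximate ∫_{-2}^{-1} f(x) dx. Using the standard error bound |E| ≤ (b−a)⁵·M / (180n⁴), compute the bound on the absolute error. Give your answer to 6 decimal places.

|E| ≤ (1)⁵·24 / (180·2⁴) = 24/2880 = 0.008333.

0.008333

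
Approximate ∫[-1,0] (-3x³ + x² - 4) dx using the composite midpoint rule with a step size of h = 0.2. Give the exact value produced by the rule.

-2.935

h = (0 − (-1))/5 = 0.2.
Midpoints m₁,…,m₅ = -0.9, -0.7, -0.5, -0.3, -0.1.
f(m₁)=-1.003, f(m₂)=-2.481, f(m₃)=-3.375, f(m₄)=-3.829, f(m₅)=-3.987.
h·[f(m₁) + f(m₂) + f(m₃) + f(m₄) + f(m₅)] = 0.2·(-14.675) = -2.935.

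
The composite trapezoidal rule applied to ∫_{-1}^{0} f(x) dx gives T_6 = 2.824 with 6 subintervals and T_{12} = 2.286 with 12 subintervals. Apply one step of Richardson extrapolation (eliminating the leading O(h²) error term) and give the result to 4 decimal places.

R = (4·T_{12} − T_6) / 3 = (4·2.286 − 2.824)/3 = (6.320)/3 = 2.1067.

2.1067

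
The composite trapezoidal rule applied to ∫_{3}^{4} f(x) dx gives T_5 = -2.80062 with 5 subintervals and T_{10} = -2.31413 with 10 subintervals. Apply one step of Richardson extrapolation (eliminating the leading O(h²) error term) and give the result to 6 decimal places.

-2.151967

R = (4·T_{10} − T_5) / 3 = (4·(-2.31413) − (-2.80062))/3 = (-6.45590)/3 = -2.151967.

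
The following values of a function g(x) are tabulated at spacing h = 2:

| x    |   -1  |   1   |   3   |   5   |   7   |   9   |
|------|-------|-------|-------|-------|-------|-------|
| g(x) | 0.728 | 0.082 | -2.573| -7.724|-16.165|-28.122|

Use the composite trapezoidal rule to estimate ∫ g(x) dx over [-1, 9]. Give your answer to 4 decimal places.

h = 2, n = 5.
(h/2)·[y₀ + 2y₁ + 2y₂ + 2y₃ + 2y₄ + y₅] = 1·(-80.154) = -80.1540.

-80.1540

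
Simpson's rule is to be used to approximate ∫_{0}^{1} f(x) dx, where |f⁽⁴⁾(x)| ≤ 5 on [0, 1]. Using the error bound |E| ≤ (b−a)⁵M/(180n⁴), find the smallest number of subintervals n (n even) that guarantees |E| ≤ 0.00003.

6

Need 5/(180n⁴) ≤ 0.00003.
n⁴ ≥ 5/(180·0.00003) = 925.926 ⇒ n ≥ 5.5163, so the smallest even n is 6. (n must be even for Simpson's rule.)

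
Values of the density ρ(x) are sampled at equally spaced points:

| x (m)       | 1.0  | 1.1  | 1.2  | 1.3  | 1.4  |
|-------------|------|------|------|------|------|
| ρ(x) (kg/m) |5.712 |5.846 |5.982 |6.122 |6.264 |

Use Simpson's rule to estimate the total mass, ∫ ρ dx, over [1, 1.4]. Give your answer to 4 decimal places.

2.3937

h = 0.1, n = 4.
(h/3)·[y₀ + 4y₁ + 2y₂ + 4y₃ + y₄] = 0.033333·(71.812) = 2.3937.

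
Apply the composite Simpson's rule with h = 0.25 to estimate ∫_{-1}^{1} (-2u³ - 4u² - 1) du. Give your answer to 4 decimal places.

-4.6667

h = (1 − (-1))/8 = 0.25.
Nodes u₀,…,u₈ = -1, -0.75, -0.5, -0.25, 0, 0.25, 0.5, 0.75, 1.
f(u) = -2u³ - 4u² - 1: f₀=-3, f₁=-2.40625, f₂=-1.75, f₃=-1.21875, f₄=-1, f₅=-1.28125, f₆=-2.25, f₇=-4.09375, f₈=-7.
(h/3)·[f₀ + 4f₁ + 2f₂ + 4f₃ + 2f₄ + 4f₅ + 2f₆ + 4f₇ + f₈] = 0.083333·(-56) = -4.6667.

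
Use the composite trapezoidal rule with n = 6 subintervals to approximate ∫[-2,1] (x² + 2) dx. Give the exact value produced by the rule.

9.125

h = (1 − (-2))/6 = 0.5.
Nodes x₀,…,x₆ = -2, -1.5, -1, -0.5, 0, 0.5, 1.
f(x) = x² + 2: f₀=6, f₁=4.25, f₂=3, f₃=2.25, f₄=2, f₅=2.25, f₆=3.
(h/2)·[f₀ + 2f₁ + 2f₂ + 2f₃ + 2f₄ + 2f₅ + f₆] = 0.25·(36.5) = 9.125.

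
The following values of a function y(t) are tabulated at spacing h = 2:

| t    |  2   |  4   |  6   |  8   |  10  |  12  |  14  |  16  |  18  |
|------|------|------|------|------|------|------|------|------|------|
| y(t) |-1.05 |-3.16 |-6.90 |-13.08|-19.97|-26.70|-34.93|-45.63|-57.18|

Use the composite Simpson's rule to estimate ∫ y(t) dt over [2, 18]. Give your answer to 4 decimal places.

h = 2, n = 8.
(h/3)·[y₀ + 4y₁ + 2y₂ + 4y₃ + 2y₄ + 4y₅ + 2y₆ + 4y₇ + y₈] = 0.666667·(-536.11) = -357.4067.

-357.4067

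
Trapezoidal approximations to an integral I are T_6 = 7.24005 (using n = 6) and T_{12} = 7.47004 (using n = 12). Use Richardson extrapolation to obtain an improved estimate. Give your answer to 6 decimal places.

R = (4·T_{12} − T_6) / 3 = (4·7.47004 − 7.24005)/3 = (22.64011)/3 = 7.546703.

7.546703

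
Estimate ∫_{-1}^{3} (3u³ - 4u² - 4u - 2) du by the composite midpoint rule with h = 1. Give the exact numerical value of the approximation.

h = (3 − (-1))/4 = 1.
Midpoints m₁,…,m₄ = -0.5, 0.5, 1.5, 2.5.
f(m₁)=-1.375, f(m₂)=-4.625, f(m₃)=-6.875, f(m₄)=9.875.
h·[f(m₁) + f(m₂) + f(m₃) + f(m₄)] = 1·(-3) = -3.

-3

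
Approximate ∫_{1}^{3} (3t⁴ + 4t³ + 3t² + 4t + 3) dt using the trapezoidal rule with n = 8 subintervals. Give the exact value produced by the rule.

275.38671875

h = (3 − 1)/8 = 0.25.
Nodes t₀,…,t₈ = 1, 1.25, 1.5, 1.75, 2, 2.25, 2.5, 2.75, 3.
f(t) = 3t⁴ + 4t³ + 3t² + 4t + 3: f₀=17, f₁=27.82421875, f₂=44.4375, f₃=68.76171875, f₄=103, f₅=149.63671875, f₆=211.4375, f₇=291.44921875, f₈=393.
(h/2)·[f₀ + 2f₁ + 2f₂ + 2f₃ + 2f₄ + 2f₅ + 2f₆ + 2f₇ + f₈] = 0.125·(2203.09375) = 275.38671875.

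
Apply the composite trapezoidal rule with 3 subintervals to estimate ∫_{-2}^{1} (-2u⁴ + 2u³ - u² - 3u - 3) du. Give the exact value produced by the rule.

-36

h = (1 − (-2))/3 = 1.
Nodes u₀,…,u₃ = -2, -1, 0, 1.
f(u) = -2u⁴ + 2u³ - u² - 3u - 3: f₀=-49, f₁=-5, f₂=-3, f₃=-7.
(h/2)·[f₀ + 2f₁ + 2f₂ + f₃] = 0.5·(-72) = -36.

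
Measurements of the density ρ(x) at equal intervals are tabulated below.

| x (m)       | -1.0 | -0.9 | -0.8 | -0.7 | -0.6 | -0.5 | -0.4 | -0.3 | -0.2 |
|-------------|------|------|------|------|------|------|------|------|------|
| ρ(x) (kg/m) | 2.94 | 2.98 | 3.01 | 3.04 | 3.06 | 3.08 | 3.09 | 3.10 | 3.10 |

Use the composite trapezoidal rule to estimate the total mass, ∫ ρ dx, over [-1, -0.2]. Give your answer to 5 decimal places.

h = 0.1, n = 8.
(h/2)·[y₀ + 2y₁ + 2y₂ + 2y₃ + 2y₄ + 2y₅ + 2y₆ + 2y₇ + y₈] = 0.05·(48.76) = 2.43800.

2.43800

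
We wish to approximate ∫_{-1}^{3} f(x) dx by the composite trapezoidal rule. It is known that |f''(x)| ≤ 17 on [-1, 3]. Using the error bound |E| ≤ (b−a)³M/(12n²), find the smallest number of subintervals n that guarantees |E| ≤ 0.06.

Need 1088/(12n²) ≤ 0.06.
n² ≥ 1088/(12·0.06) = 1511.11 ⇒ n ≥ 38.8730, so the smallest n is 39.

39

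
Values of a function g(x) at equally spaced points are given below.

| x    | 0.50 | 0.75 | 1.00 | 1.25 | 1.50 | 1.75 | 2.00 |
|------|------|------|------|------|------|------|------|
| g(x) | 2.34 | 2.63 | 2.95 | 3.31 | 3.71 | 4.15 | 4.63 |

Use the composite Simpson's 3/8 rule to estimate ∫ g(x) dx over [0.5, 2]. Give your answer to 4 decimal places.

h = 0.25, n = 6.
(3h/8)·[y₀ + 3y₁ + 3y₂ + 2y₃ + 3y₄ + 3y₅ + y₆] = 0.09375·(53.91) = 5.0541.

5.0541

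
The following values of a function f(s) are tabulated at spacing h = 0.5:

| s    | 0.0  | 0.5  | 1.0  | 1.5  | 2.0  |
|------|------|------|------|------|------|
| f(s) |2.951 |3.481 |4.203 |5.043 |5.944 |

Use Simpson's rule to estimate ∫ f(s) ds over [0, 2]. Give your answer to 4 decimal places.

h = 0.5, n = 4.
(h/3)·[y₀ + 4y₁ + 2y₂ + 4y₃ + y₄] = 0.166667·(51.397) = 8.5662.

8.5662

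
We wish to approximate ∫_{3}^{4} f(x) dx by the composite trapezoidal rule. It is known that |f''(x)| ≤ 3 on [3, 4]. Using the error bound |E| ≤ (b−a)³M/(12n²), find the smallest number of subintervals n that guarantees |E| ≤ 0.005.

8

Need 3/(12n²) ≤ 0.005.
n² ≥ 3/(12·0.005) = 50 ⇒ n ≥ 7.0711, so the smallest n is 8.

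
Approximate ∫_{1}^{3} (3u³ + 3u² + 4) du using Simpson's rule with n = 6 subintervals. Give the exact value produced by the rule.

h = (3 − 1)/6 = 0.333333.
Nodes u₀,…,u₆ = 1, 1.333333, 1.666667, 2, 2.333333, 2.666667, 3.
f(u) = 3u³ + 3u² + 4: f₀=10, f₁=16.444444, f₂=26.222222, f₃=40, f₄=58.444444, f₅=82.222222, f₆=112.
(h/3)·[f₀ + 4f₁ + 2f₂ + 4f₃ + 2f₄ + 4f₅ + f₆] = 0.111111·(846) = 94.

94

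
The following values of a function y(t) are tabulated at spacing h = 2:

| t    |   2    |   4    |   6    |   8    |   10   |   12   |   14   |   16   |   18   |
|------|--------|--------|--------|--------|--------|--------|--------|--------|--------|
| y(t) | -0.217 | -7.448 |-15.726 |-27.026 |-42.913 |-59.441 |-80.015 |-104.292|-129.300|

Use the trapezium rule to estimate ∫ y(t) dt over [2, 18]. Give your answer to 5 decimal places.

h = 2, n = 8.
(h/2)·[y₀ + 2y₁ + 2y₂ + 2y₃ + 2y₄ + 2y₅ + 2y₆ + 2y₇ + y₈] = 1·(-803.239) = -803.23900.

-803.23900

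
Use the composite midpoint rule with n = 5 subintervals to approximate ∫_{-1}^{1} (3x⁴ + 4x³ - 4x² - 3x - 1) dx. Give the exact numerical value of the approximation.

h = (1 − (-1))/5 = 0.4.
Midpoints m₁,…,m₅ = -0.8, -0.4, 0, 0.4, 0.8.
f(m₁)=-1.9792, f(m₂)=-0.6192, f(m₃)=-1, f(m₄)=-2.5072, f(m₅)=-2.6832.
h·[f(m₁) + f(m₂) + f(m₃) + f(m₄) + f(m₅)] = 0.4·(-8.7888) = -3.51552.

-3.51552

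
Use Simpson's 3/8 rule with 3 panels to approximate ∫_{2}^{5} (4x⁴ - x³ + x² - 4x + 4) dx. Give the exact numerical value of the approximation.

2334.75

h = (5 − 2)/3 = 1.
Nodes x₀,…,x₃ = 2, 3, 4, 5.
f(x) = 4x⁴ - x³ + x² - 4x + 4: f₀=56, f₁=298, f₂=964, f₃=2384.
(3h/8)·[f₀ + 3f₁ + 3f₂ + f₃] = 0.375·(6226) = 2334.75.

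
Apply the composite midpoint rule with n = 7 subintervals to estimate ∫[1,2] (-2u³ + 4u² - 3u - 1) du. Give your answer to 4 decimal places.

-3.6582

h = (2 − 1)/7 = 0.142857.
Midpoints m₁,…,m₇ = 1.071429, 1.214286, 1.357143, 1.5, 1.642857, 1.785714, 1.928571.
f(m₁)=-2.082362, f(m₂)=-2.325802, f(m₃)=-2.703353, f(m₄)=-3.25, f(m₅)=-4.000729, f(m₆)=-4.990525, f(m₇)=-6.254373.
h·[f(m₁) + f(m₂) + f(m₃) + f(m₄) + f(m₅) + f(m₆) + f(m₇)] = 0.142857·(-25.607143) = -3.6582.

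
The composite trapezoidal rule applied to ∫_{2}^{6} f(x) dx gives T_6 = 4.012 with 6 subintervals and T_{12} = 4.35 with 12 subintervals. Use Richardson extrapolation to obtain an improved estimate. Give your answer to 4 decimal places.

R = (4·T_{12} − T_6) / 3 = (4·4.35 − 4.012)/3 = (13.388)/3 = 4.4627.

4.4627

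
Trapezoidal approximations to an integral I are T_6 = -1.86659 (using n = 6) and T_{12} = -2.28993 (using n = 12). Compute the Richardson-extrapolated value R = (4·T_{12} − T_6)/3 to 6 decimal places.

R = (4·T_{12} − T_6) / 3 = (4·(-2.28993) − (-1.86659))/3 = (-7.29313)/3 = -2.431043.

-2.431043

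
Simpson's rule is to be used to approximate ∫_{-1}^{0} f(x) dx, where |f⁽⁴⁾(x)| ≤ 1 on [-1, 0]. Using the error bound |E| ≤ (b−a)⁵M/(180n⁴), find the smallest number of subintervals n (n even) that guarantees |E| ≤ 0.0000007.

10

Need 1/(180n⁴) ≤ 0.0000007.
n⁴ ≥ 1/(180·0.0000007) = 7936.51 ⇒ n ≥ 9.4386, so the smallest even n is 10. (n must be even for Simpson's rule.)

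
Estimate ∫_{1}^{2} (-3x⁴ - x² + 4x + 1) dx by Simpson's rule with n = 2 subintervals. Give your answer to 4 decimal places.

h = (2 − 1)/2 = 0.5.
Nodes x₀,…,x₂ = 1, 1.5, 2.
f(x) = -3x⁴ - x² + 4x + 1: f₀=1, f₁=-10.4375, f₂=-43.
(h/3)·[f₀ + 4f₁ + f₂] = 0.166667·(-83.75) = -13.9583.

-13.9583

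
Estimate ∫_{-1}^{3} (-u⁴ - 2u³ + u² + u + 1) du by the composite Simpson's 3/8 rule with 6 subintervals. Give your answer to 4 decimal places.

-71.7037

h = (3 − (-1))/6 = 0.666667.
Nodes u₀,…,u₆ = -1, -0.333333, 0.333333, 1, 1.666667, 2.333333, 3.
f(u) = -u⁴ - 2u³ + u² + u + 1: f₀=2, f₁=0.839506, f₂=1.358025, f₃=0, f₄=-11.530864, f₅=-46.271605, f₆=-122.
(3h/8)·[f₀ + 3f₁ + 3f₂ + 2f₃ + 3f₄ + 3f₅ + f₆] = 0.25·(-286.814815) = -71.7037.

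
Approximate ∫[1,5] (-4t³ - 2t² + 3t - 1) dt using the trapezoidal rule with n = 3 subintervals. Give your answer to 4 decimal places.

-719.7037

h = (5 − 1)/3 = 1.333333.
Nodes t₀,…,t₃ = 1, 2.333333, 3.666667, 5.
f(t) = -4t³ - 2t² + 3t - 1: f₀=-4, f₁=-55.703704, f₂=-214.074074, f₃=-536.
(h/2)·[f₀ + 2f₁ + 2f₂ + f₃] = 0.666667·(-1079.555556) = -719.7037.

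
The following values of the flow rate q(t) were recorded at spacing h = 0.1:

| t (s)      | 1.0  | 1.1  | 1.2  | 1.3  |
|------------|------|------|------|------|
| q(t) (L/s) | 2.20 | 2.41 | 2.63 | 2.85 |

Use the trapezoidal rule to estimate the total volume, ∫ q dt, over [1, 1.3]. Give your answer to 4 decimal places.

h = 0.1, n = 3.
(h/2)·[y₀ + 2y₁ + 2y₂ + y₃] = 0.05·(15.13) = 0.7565.

0.7565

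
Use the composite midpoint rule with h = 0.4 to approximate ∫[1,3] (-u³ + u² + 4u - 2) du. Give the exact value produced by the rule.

0.8

h = (3 − 1)/5 = 0.4.
Midpoints m₁,…,m₅ = 1.2, 1.6, 2, 2.4, 2.8.
f(m₁)=2.512, f(m₂)=2.864, f(m₃)=2, f(m₄)=-0.464, f(m₅)=-4.912.
h·[f(m₁) + f(m₂) + f(m₃) + f(m₄) + f(m₅)] = 0.4·(2) = 0.8.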